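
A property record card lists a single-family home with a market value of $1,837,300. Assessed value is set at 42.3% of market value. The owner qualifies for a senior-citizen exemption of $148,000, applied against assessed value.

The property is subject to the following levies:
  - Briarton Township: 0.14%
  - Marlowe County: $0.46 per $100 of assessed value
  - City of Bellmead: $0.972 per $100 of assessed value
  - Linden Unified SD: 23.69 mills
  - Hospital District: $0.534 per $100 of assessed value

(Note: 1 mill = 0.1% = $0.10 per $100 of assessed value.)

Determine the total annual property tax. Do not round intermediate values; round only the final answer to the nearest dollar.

$28,156

Assessed value = $1,837,300 × 0.423 = $777,177.9
Taxable value = $777,177.9 − $148,000 = $629,177.9
Briarton Township: $629,177.9 × 0.0014 = $880.84906
Marlowe County: $629,177.9 × 0.0046 = $2,894.21834
City of Bellmead: $629,177.9 × 0.00972 = $6,115.609188
Linden Unified SD: $629,177.9 × 0.02369 = $14,905.224451
Hospital District: $629,177.9 × 0.00534 = $3,359.809986
Total = $28,155.711025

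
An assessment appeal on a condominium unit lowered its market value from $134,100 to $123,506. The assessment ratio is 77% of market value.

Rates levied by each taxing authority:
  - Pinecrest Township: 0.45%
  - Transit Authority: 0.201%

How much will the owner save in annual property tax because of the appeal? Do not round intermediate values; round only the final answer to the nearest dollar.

$53

Old assessed value = $134,100 × 0.77 = $103,257
New assessed value = $123,506 × 0.77 = $95,099.62
Combined rate = 0.0045 + 0.00201 = 0.00651
Old tax = $103,257 × 0.00651 = $672.20307
New tax = $95,099.62 × 0.00651 = $619.0985262
Reduction = $672.20307 − $619.0985262 = $53.1045438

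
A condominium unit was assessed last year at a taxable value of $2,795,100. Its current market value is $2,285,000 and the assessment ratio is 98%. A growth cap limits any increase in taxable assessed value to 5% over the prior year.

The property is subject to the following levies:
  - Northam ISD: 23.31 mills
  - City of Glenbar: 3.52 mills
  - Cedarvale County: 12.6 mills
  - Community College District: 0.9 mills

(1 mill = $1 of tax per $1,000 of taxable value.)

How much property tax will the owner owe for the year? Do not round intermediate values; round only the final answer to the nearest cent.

$90,310.97

Uncapped assessed value = $2,285,000 × 0.98 = $2,239,300
Cap limit = $2,795,100 × 1.05 = $2,934,855
Taxable assessed value = min($2,239,300, $2,934,855) = $2,239,300 (cap does not bind)
Northam ISD: $2,239,300 × 0.02331 = $52,198.083
City of Glenbar: $2,239,300 × 0.00352 = $7,882.336
Cedarvale County: $2,239,300 × 0.0126 = $28,215.18
Community College District: $2,239,300 × 0.0009 = $2,015.37
Total = $90,310.969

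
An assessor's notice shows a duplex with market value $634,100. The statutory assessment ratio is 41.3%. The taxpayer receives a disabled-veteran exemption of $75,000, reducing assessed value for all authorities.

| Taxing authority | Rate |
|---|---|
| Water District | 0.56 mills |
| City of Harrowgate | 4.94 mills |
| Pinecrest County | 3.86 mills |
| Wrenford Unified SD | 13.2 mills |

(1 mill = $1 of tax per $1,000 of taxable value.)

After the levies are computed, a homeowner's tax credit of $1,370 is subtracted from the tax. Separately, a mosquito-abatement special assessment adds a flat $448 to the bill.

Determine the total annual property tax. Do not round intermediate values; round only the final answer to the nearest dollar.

$3,294

Assessed value = $634,100 × 0.413 = $261,883.3
Taxable value = $261,883.3 − $75,000 = $186,883.3
Water District: $186,883.3 × 0.00056 = $104.654648
City of Harrowgate: $186,883.3 × 0.00494 = $923.203502
Pinecrest County: $186,883.3 × 0.00386 = $721.369538
Wrenford Unified SD: $186,883.3 × 0.0132 = $2,466.85956
Levies subtotal = $4,216.087248
After credit = $4,216.087248 − $1,370 = $2,846.087248
Total = $2,846.087248 + $448 = $3,294.087248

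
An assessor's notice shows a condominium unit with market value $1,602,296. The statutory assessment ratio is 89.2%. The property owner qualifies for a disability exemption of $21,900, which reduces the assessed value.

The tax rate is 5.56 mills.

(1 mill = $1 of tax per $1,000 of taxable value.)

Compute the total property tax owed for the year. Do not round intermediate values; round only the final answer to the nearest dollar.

Assessed value = $1,602,296 × 0.892 = $1,429,248.032
Taxable value = $1,429,248.032 − $21,900 = $1,407,348.032
Tax = $1,407,348.032 × 0.00556 = $7,824.85505792

$7,825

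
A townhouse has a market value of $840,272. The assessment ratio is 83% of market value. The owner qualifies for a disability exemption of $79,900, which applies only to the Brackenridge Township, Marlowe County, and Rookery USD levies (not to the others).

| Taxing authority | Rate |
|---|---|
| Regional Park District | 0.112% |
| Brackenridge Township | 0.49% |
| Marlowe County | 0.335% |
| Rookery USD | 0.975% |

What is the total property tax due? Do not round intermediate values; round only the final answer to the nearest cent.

$11,896.58

Assessed value = $840,272 × 0.83 = $697,425.76
Regional Park District: $697,425.76 × 0.00112 = $781.1168512
Brackenridge Township: ($697,425.76 − $79,900) × 0.0049 = $617,525.76 × 0.0049 = $3,025.876224
Marlowe County: ($697,425.76 − $79,900) × 0.00335 = $617,525.76 × 0.00335 = $2,068.711296
Rookery USD: ($697,425.76 − $79,900) × 0.00975 = $617,525.76 × 0.00975 = $6,020.87616
Total = $11,896.5805312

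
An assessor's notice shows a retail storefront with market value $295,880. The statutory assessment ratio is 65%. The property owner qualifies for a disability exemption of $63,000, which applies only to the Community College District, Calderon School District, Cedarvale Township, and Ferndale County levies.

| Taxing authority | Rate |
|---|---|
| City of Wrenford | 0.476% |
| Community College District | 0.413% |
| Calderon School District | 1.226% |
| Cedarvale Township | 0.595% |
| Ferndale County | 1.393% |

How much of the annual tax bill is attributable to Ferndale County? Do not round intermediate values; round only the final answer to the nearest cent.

$1,801.46

Assessed value = $295,880 × 0.65 = $192,322
Ferndale County taxable value = $192,322 − $63,000 = $129,322
Ferndale County levy = $129,322 × 0.01393 = $1,801.45546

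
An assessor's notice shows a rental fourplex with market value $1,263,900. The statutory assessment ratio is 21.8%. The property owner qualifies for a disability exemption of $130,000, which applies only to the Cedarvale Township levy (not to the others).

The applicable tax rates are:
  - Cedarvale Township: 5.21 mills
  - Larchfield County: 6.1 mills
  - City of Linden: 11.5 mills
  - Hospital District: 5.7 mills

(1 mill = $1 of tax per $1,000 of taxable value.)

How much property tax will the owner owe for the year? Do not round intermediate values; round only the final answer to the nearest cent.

Assessed value = $1,263,900 × 0.218 = $275,530.2
Cedarvale Township: ($275,530.2 − $130,000) × 0.00521 = $145,530.2 × 0.00521 = $758.212342
Larchfield County: $275,530.2 × 0.0061 = $1,680.73422
City of Linden: $275,530.2 × 0.0115 = $3,168.5973
Hospital District: $275,530.2 × 0.0057 = $1,570.52214
Total = $7,178.066002

$7,178.07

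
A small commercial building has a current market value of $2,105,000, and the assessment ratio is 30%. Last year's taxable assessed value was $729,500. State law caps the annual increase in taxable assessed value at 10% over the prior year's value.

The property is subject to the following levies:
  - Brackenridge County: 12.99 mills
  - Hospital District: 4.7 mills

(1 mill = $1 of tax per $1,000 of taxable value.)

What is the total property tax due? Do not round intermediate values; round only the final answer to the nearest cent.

Uncapped assessed value = $2,105,000 × 0.3 = $631,500
Cap limit = $729,500 × 1.1 = $802,450
Taxable assessed value = min($631,500, $802,450) = $631,500 (cap does not bind)
Brackenridge County: $631,500 × 0.01299 = $8,203.185
Hospital District: $631,500 × 0.0047 = $2,968.05
Total = $11,171.235

$11,171.24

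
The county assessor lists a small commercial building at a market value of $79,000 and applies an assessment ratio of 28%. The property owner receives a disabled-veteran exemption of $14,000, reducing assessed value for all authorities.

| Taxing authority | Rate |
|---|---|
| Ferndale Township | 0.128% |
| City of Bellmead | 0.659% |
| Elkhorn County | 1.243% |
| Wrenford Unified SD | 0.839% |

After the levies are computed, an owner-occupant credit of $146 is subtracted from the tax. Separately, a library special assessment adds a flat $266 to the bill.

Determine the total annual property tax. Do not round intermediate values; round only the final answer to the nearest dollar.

Assessed value = $79,000 × 0.28 = $22,120
Taxable value = $22,120 − $14,000 = $8,120
Ferndale Township: $8,120 × 0.00128 = $10.3936
City of Bellmead: $8,120 × 0.00659 = $53.5108
Elkhorn County: $8,120 × 0.01243 = $100.9316
Wrenford Unified SD: $8,120 × 0.00839 = $68.1268
Levies subtotal = $232.9628
After credit = $232.9628 − $146 = $86.9628
Total = $86.9628 + $266 = $352.9628

$353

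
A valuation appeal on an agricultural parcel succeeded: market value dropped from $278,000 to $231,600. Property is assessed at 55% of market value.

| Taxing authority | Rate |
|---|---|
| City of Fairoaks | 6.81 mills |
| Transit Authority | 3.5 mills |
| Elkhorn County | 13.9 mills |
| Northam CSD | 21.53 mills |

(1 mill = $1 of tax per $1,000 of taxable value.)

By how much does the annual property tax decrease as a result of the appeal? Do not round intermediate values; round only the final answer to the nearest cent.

Old assessed value = $278,000 × 0.55 = $152,900
New assessed value = $231,600 × 0.55 = $127,380
Combined rate = 0.00681 + 0.0035 + 0.0139 + 0.02153 = 0.04574
Old tax = $152,900 × 0.04574 = $6,993.646
New tax = $127,380 × 0.04574 = $5,826.3612
Reduction = $6,993.646 − $5,826.3612 = $1,167.2848

$1,167.28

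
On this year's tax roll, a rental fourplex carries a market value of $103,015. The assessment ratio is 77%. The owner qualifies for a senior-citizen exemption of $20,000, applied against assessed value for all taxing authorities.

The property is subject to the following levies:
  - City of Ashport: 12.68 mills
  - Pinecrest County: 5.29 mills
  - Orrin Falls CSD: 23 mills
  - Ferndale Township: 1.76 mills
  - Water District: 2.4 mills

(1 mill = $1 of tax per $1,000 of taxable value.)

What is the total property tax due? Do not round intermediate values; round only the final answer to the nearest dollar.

$2,677

Assessed value = $103,015 × 0.77 = $79,321.55
Taxable value = $79,321.55 − $20,000 = $59,321.55
City of Ashport: $59,321.55 × 0.01268 = $752.197254
Pinecrest County: $59,321.55 × 0.00529 = $313.8109995
Orrin Falls CSD: $59,321.55 × 0.023 = $1,364.39565
Ferndale Township: $59,321.55 × 0.00176 = $104.405928
Water District: $59,321.55 × 0.0024 = $142.37172
Total = $752.197254 + $313.8109995 + $1,364.39565 + $104.405928 + $142.37172 = $2,677.1815515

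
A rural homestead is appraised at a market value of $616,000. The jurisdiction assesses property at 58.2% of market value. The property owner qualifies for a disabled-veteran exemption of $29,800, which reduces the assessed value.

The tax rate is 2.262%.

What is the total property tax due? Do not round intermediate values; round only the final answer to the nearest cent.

$7,435.47

Assessed value = $616,000 × 0.582 = $358,512
Taxable value = $358,512 − $29,800 = $328,712
Tax = $328,712 × 0.02262 = $7,435.46544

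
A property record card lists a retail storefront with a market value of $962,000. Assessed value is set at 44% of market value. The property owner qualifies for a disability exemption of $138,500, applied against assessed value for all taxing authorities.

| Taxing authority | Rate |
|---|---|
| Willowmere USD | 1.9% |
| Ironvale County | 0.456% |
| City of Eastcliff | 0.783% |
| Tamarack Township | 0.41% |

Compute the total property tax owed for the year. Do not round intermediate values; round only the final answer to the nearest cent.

Assessed value = $962,000 × 0.44 = $423,280
Taxable value = $423,280 − $138,500 = $284,780
Willowmere USD: $284,780 × 0.019 = $5,410.82
Ironvale County: $284,780 × 0.00456 = $1,298.5968
City of Eastcliff: $284,780 × 0.00783 = $2,229.8274
Tamarack Township: $284,780 × 0.0041 = $1,167.598
Total = $5,410.82 + $1,298.5968 + $2,229.8274 + $1,167.598 = $10,106.8422

$10,106.84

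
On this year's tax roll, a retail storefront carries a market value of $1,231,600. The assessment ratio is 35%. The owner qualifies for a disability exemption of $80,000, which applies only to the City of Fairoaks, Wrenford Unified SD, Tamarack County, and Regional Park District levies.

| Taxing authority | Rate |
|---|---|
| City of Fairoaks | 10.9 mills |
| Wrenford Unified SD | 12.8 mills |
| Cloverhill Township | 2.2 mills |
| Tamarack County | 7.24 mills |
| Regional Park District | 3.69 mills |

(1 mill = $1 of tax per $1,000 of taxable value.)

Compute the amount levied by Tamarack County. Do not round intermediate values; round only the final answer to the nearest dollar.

$2,542

Assessed value = $1,231,600 × 0.35 = $431,060
Tamarack County taxable value = $431,060 − $80,000 = $351,060
Tamarack County levy = $351,060 × 0.00724 = $2,541.6744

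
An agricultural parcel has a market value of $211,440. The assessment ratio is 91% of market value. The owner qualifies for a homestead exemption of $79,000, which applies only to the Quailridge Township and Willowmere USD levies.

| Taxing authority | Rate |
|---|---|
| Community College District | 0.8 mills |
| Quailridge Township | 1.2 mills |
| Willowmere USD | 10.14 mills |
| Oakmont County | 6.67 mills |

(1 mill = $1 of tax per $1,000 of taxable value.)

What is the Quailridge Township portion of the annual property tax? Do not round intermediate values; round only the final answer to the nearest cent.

$136.09

Assessed value = $211,440 × 0.91 = $192,410.4
Quailridge Township taxable value = $192,410.4 − $79,000 = $113,410.4
Quailridge Township levy = $113,410.4 × 0.0012 = $136.09248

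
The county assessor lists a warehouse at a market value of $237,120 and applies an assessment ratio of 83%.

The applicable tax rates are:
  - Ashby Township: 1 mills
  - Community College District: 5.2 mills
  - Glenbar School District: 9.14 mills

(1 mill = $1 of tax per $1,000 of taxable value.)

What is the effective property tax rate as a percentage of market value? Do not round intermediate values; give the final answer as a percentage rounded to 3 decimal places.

Assessed value = $237,120 × 0.83 = $196,809.6
Ashby Township: $196,809.6 × 0.001 = $196.8096
Community College District: $196,809.6 × 0.0052 = $1,023.40992
Glenbar School District: $196,809.6 × 0.00914 = $1,798.839744
Total tax = $3,019.059264
Effective rate = $3,019.059264 ÷ $237,120 = 1.273% of market value

1.273%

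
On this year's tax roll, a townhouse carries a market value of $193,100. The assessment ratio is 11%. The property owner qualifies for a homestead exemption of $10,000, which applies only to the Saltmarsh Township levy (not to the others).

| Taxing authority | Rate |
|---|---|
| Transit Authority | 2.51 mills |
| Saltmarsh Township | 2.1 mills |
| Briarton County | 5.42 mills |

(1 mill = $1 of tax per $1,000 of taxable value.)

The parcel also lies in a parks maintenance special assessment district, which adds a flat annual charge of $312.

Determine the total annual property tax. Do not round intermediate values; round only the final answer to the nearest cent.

Assessed value = $193,100 × 0.11 = $21,241
Transit Authority: $21,241 × 0.00251 = $53.31491
Saltmarsh Township: ($21,241 − $10,000) × 0.0021 = $11,241 × 0.0021 = $23.6061
Briarton County: $21,241 × 0.00542 = $115.12622
Levies subtotal = $192.04723
Total = $192.04723 + $312 = $504.04723

$504.05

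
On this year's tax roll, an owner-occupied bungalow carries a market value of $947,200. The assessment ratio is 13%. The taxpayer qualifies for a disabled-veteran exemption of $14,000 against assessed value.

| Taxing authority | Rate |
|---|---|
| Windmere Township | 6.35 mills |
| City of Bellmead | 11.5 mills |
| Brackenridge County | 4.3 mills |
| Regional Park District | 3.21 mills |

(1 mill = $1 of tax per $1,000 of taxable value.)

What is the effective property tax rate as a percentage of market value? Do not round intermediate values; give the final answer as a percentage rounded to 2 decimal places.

Assessed value = $947,200 × 0.13 = $123,136
Taxable value = $123,136 − $14,000 = $109,136
Windmere Township: $109,136 × 0.00635 = $693.0136
City of Bellmead: $109,136 × 0.0115 = $1,255.064
Brackenridge County: $109,136 × 0.0043 = $469.2848
Regional Park District: $109,136 × 0.00321 = $350.32656
Total tax = $2,767.68896
Effective rate = $2,767.68896 ÷ $947,200 = 0.29% of market value

0.29%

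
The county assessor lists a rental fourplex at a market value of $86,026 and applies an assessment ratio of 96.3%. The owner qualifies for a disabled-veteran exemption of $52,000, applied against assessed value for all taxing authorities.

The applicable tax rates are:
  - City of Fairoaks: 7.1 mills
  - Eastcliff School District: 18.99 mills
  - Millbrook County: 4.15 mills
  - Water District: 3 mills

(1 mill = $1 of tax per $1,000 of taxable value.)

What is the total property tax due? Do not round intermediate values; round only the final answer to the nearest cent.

$1,025.22

Assessed value = $86,026 × 0.963 = $82,843.038
Taxable value = $82,843.038 − $52,000 = $30,843.038
City of Fairoaks: $30,843.038 × 0.0071 = $218.9855698
Eastcliff School District: $30,843.038 × 0.01899 = $585.70929162
Millbrook County: $30,843.038 × 0.00415 = $127.9986077
Water District: $30,843.038 × 0.003 = $92.529114
Total = $218.9855698 + $585.70929162 + $127.9986077 + $92.529114 = $1,025.22258312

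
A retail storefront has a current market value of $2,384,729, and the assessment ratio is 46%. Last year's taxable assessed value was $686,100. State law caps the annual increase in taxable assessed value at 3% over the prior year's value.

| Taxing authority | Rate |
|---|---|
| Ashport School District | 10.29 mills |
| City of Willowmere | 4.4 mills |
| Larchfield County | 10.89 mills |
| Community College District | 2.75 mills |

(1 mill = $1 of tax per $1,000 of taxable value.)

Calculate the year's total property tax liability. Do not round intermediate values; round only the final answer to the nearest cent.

$20,020.33

Uncapped assessed value = $2,384,729 × 0.46 = $1,096,975.34
Cap limit = $686,100 × 1.03 = $706,683
Taxable assessed value = min($1,096,975.34, $706,683) = $706,683 (cap binds)
Ashport School District: $706,683 × 0.01029 = $7,271.76807
City of Willowmere: $706,683 × 0.0044 = $3,109.4052
Larchfield County: $706,683 × 0.01089 = $7,695.77787
Community College District: $706,683 × 0.00275 = $1,943.37825
Total = $20,020.32939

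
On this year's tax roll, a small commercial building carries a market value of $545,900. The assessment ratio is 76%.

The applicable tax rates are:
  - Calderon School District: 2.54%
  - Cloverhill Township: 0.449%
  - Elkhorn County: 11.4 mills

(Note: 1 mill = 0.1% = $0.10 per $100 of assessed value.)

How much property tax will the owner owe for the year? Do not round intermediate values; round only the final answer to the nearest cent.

Assessed value = $545,900 × 0.76 = $414,884
Calderon School District: $414,884 × 0.0254 = $10,538.0536
Cloverhill Township: $414,884 × 0.00449 = $1,862.82916
Elkhorn County: $414,884 × 0.0114 = $4,729.6776
Total = $17,130.56036

$17,130.56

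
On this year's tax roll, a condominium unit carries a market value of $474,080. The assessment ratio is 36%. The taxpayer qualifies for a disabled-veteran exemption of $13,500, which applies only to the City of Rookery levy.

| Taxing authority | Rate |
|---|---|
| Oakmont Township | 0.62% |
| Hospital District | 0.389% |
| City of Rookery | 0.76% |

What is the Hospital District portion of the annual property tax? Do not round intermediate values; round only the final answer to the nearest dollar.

Assessed value = $474,080 × 0.36 = $170,668.8
Hospital District taxable value = $170,668.8 (exemption does not apply)
Hospital District levy = $170,668.8 × 0.00389 = $663.901632

$664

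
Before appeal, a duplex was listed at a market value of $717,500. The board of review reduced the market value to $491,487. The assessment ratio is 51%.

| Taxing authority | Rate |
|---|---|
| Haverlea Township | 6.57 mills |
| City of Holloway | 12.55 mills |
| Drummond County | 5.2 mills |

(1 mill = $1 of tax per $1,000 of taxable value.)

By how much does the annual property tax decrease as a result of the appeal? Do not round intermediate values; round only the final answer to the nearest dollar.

$2,803

Old assessed value = $717,500 × 0.51 = $365,925
New assessed value = $491,487 × 0.51 = $250,658.37
Combined rate = 0.00657 + 0.01255 + 0.0052 = 0.02432
Old tax = $365,925 × 0.02432 = $8,899.296
New tax = $250,658.37 × 0.02432 = $6,096.0115584
Reduction = $8,899.296 − $6,096.0115584 = $2,803.2844416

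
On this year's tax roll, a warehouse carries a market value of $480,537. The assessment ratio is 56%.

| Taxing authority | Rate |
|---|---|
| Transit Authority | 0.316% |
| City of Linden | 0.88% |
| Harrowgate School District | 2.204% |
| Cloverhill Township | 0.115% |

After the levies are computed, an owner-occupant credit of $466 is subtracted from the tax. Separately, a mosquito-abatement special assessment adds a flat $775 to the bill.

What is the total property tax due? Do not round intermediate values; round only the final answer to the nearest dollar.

$9,768

Assessed value = $480,537 × 0.56 = $269,100.72
Transit Authority: $269,100.72 × 0.00316 = $850.3582752
City of Linden: $269,100.72 × 0.0088 = $2,368.086336
Harrowgate School District: $269,100.72 × 0.02204 = $5,930.9798688
Cloverhill Township: $269,100.72 × 0.00115 = $309.465828
Levies subtotal = $9,458.890308
After credit = $9,458.890308 − $466 = $8,992.890308
Total = $8,992.890308 + $775 = $9,767.890308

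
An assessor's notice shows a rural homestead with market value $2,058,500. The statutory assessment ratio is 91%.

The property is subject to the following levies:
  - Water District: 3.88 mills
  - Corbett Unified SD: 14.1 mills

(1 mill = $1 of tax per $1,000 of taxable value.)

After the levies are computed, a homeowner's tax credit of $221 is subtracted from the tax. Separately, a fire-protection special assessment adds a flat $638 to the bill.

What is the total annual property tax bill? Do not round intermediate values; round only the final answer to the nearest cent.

Assessed value = $2,058,500 × 0.91 = $1,873,235
Water District: $1,873,235 × 0.00388 = $7,268.1518
Corbett Unified SD: $1,873,235 × 0.0141 = $26,412.6135
Levies subtotal = $33,680.7653
After credit = $33,680.7653 − $221 = $33,459.7653
Total = $33,459.7653 + $638 = $34,097.7653

$34,097.77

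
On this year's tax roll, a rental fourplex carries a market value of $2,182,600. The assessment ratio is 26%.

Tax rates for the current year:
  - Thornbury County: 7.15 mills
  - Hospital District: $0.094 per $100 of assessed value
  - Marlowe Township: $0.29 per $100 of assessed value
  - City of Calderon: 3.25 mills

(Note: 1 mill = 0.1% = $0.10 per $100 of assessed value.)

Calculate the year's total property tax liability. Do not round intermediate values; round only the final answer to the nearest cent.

Assessed value = $2,182,600 × 0.26 = $567,476
Thornbury County: $567,476 × 0.00715 = $4,057.4534
Hospital District: $567,476 × 0.00094 = $533.42744
Marlowe Township: $567,476 × 0.0029 = $1,645.6804
City of Calderon: $567,476 × 0.00325 = $1,844.297
Total = $8,080.85824

$8,080.86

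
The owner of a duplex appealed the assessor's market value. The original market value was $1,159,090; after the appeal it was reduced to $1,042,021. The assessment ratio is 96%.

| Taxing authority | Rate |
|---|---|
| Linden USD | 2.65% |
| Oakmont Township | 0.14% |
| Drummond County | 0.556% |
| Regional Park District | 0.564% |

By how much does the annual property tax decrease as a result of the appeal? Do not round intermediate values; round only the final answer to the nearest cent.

Old assessed value = $1,159,090 × 0.96 = $1,112,726.4
New assessed value = $1,042,021 × 0.96 = $1,000,340.16
Combined rate = 0.0265 + 0.0014 + 0.00556 + 0.00564 = 0.0391
Old tax = $1,112,726.4 × 0.0391 = $43,507.60224
New tax = $1,000,340.16 × 0.0391 = $39,113.300256
Reduction = $43,507.60224 − $39,113.300256 = $4,394.301984

$4,394.30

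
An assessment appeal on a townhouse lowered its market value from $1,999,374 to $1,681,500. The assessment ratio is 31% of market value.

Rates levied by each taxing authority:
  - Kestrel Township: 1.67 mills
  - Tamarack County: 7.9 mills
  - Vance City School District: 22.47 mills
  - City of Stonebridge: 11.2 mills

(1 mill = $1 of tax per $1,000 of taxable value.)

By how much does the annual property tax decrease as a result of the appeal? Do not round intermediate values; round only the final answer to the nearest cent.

$4,260.91

Old assessed value = $1,999,374 × 0.31 = $619,805.94
New assessed value = $1,681,500 × 0.31 = $521,265
Combined rate = 0.00167 + 0.0079 + 0.02247 + 0.0112 = 0.04324
Old tax = $619,805.94 × 0.04324 = $26,800.4088456
New tax = $521,265 × 0.04324 = $22,539.4986
Reduction = $26,800.4088456 − $22,539.4986 = $4,260.9102456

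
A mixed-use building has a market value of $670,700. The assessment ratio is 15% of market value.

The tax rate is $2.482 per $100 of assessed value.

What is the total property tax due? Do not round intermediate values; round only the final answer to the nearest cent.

Assessed value = $670,700 × 0.15 = $100,605
Tax = $100,605 × 0.02482 = $2,497.0161

$2,497.02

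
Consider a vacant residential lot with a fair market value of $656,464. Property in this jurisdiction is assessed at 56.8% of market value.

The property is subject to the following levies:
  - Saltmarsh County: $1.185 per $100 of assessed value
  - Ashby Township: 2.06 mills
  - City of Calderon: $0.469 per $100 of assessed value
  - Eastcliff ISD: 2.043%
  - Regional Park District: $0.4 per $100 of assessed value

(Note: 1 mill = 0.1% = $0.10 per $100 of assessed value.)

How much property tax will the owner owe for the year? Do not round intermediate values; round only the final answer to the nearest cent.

Assessed value = $656,464 × 0.568 = $372,871.552
Saltmarsh County: $372,871.552 × 0.01185 = $4,418.5278912
Ashby Township: $372,871.552 × 0.00206 = $768.11539712
City of Calderon: $372,871.552 × 0.00469 = $1,748.76757888
Eastcliff ISD: $372,871.552 × 0.02043 = $7,617.76580736
Regional Park District: $372,871.552 × 0.004 = $1,491.486208
Total = $16,044.66288256

$16,044.66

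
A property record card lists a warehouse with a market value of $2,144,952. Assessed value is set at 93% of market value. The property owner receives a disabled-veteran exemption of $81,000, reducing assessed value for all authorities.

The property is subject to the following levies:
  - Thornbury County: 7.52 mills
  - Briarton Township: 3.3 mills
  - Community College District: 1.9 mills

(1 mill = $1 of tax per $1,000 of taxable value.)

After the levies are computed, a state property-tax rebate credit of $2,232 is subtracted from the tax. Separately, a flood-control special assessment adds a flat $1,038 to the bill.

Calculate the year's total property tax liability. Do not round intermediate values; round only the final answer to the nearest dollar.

Assessed value = $2,144,952 × 0.93 = $1,994,805.36
Taxable value = $1,994,805.36 − $81,000 = $1,913,805.36
Thornbury County: $1,913,805.36 × 0.00752 = $14,391.8163072
Briarton Township: $1,913,805.36 × 0.0033 = $6,315.557688
Community College District: $1,913,805.36 × 0.0019 = $3,636.230184
Levies subtotal = $24,343.6041792
After credit = $24,343.6041792 − $2,232 = $22,111.6041792
Total = $22,111.6041792 + $1,038 = $23,149.6041792

$23,150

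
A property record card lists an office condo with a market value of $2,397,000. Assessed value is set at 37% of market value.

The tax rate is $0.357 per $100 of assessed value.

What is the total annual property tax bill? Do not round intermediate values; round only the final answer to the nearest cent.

Assessed value = $2,397,000 × 0.37 = $886,890
Tax = $886,890 × 0.00357 = $3,166.1973

$3,166.20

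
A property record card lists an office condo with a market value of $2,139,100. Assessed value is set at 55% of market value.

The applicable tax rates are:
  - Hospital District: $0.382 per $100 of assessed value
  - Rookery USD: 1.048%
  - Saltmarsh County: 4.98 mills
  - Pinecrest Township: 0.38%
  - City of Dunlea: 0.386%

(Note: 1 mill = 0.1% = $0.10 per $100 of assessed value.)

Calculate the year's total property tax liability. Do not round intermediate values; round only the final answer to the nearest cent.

$31,695.04

Assessed value = $2,139,100 × 0.55 = $1,176,505
Hospital District: $1,176,505 × 0.00382 = $4,494.2491
Rookery USD: $1,176,505 × 0.01048 = $12,329.7724
Saltmarsh County: $1,176,505 × 0.00498 = $5,858.9949
Pinecrest Township: $1,176,505 × 0.0038 = $4,470.719
City of Dunlea: $1,176,505 × 0.00386 = $4,541.3093
Total = $31,695.0447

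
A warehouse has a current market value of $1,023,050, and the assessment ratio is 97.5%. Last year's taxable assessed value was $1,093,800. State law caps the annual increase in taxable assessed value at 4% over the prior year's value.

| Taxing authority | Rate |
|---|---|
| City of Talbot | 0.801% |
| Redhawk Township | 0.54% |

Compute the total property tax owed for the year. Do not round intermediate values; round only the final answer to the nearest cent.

Uncapped assessed value = $1,023,050 × 0.975 = $997,473.75
Cap limit = $1,093,800 × 1.04 = $1,137,552
Taxable assessed value = min($997,473.75, $1,137,552) = $997,473.75 (cap does not bind)
City of Talbot: $997,473.75 × 0.00801 = $7,989.7647375
Redhawk Township: $997,473.75 × 0.0054 = $5,386.35825
Total = $13,376.1229875

$13,376.12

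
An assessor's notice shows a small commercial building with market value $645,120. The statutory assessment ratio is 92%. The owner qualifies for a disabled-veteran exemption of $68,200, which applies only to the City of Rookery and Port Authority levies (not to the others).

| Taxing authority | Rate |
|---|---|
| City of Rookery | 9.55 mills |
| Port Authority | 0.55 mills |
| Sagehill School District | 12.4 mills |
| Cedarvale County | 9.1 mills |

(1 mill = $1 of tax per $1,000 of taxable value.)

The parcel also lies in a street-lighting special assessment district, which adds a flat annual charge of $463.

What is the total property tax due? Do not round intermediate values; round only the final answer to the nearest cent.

Assessed value = $645,120 × 0.92 = $593,510.4
City of Rookery: ($593,510.4 − $68,200) × 0.00955 = $525,310.4 × 0.00955 = $5,016.71432
Port Authority: ($593,510.4 − $68,200) × 0.00055 = $525,310.4 × 0.00055 = $288.92072
Sagehill School District: $593,510.4 × 0.0124 = $7,359.52896
Cedarvale County: $593,510.4 × 0.0091 = $5,400.94464
Levies subtotal = $18,066.10864
Total = $18,066.10864 + $463 = $18,529.10864

$18,529.11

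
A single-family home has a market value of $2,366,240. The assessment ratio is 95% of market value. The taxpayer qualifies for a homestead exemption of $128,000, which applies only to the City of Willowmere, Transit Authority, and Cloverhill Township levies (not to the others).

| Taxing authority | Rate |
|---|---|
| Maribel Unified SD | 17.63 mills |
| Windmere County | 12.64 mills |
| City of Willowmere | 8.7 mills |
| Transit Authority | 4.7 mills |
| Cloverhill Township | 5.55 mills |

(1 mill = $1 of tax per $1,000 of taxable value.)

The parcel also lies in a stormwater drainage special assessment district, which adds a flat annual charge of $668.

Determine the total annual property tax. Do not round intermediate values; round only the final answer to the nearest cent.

Assessed value = $2,366,240 × 0.95 = $2,247,928
Maribel Unified SD: $2,247,928 × 0.01763 = $39,630.97064
Windmere County: $2,247,928 × 0.01264 = $28,413.80992
City of Willowmere: ($2,247,928 − $128,000) × 0.0087 = $2,119,928 × 0.0087 = $18,443.3736
Transit Authority: ($2,247,928 − $128,000) × 0.0047 = $2,119,928 × 0.0047 = $9,963.6616
Cloverhill Township: ($2,247,928 − $128,000) × 0.00555 = $2,119,928 × 0.00555 = $11,765.6004
Levies subtotal = $108,217.41616
Total = $108,217.41616 + $668 = $108,885.41616

$108,885.42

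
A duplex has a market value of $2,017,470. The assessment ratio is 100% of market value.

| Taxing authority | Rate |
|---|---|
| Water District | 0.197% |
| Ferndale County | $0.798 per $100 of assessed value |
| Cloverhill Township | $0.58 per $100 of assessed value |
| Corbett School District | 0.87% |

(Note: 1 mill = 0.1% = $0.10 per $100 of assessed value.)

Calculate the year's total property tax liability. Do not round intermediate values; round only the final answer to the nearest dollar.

$49,327

Assessed value = $2,017,470 × 1 = $2,017,470
Water District: $2,017,470 × 0.00197 = $3,974.4159
Ferndale County: $2,017,470 × 0.00798 = $16,099.4106
Cloverhill Township: $2,017,470 × 0.0058 = $11,701.326
Corbett School District: $2,017,470 × 0.0087 = $17,551.989
Total = $49,327.1415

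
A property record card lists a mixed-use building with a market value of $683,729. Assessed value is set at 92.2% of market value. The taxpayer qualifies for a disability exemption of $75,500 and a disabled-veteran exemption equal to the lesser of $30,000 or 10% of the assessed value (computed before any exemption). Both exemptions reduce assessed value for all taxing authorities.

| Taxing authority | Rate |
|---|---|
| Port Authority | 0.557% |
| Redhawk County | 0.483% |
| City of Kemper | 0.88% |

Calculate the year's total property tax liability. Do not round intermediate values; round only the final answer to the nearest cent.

$10,078.04

Assessed value = $683,729 × 0.922 = $630,398.138
Disabled-veteran exemption = min($30,000, 10% × $630,398.138) = min($30,000, $63,039.8138) = $30,000 (dollar cap binds)
Taxable value = $630,398.138 − $75,500 − $30,000 = $524,898.138
Port Authority: $524,898.138 × 0.00557 = $2,923.68262866
Redhawk County: $524,898.138 × 0.00483 = $2,535.25800654
City of Kemper: $524,898.138 × 0.0088 = $4,619.1036144
Total = $10,078.0442496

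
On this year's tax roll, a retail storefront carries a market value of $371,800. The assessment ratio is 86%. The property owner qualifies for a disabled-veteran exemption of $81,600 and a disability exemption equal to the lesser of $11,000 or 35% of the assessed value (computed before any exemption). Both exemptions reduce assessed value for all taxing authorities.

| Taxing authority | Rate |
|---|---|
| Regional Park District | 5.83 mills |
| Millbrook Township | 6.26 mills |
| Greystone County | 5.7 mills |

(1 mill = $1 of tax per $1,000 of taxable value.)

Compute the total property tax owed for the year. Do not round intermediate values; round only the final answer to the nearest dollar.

$4,041

Assessed value = $371,800 × 0.86 = $319,748
Disability exemption = min($11,000, 35% × $319,748) = min($11,000, $111,911.8) = $11,000 (dollar cap binds)
Taxable value = $319,748 − $81,600 − $11,000 = $227,148
Regional Park District: $227,148 × 0.00583 = $1,324.27284
Millbrook Township: $227,148 × 0.00626 = $1,421.94648
Greystone County: $227,148 × 0.0057 = $1,294.7436
Total = $4,040.96292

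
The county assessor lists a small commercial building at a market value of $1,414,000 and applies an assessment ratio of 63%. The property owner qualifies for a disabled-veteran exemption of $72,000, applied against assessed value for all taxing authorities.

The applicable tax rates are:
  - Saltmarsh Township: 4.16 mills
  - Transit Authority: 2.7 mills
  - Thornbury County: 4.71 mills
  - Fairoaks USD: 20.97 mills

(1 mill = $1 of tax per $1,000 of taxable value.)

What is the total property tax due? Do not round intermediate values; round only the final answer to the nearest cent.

$26,644.40

Assessed value = $1,414,000 × 0.63 = $890,820
Taxable value = $890,820 − $72,000 = $818,820
Saltmarsh Township: $818,820 × 0.00416 = $3,406.2912
Transit Authority: $818,820 × 0.0027 = $2,210.814
Thornbury County: $818,820 × 0.00471 = $3,856.6422
Fairoaks USD: $818,820 × 0.02097 = $17,170.6554
Total = $3,406.2912 + $2,210.814 + $3,856.6422 + $17,170.6554 = $26,644.4028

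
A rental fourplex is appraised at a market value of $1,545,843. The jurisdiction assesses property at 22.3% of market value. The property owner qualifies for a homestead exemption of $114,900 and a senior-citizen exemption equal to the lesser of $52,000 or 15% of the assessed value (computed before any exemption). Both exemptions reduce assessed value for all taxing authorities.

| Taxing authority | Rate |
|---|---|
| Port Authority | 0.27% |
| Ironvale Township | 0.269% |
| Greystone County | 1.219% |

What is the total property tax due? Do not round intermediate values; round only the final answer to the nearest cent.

Assessed value = $1,545,843 × 0.223 = $344,722.989
Senior-citizen exemption = min($52,000, 15% × $344,722.989) = min($52,000, $51,708.44835) = $51,708.44835 (percentage binds)
Taxable value = $344,722.989 − $114,900 − $51,708.44835 = $178,114.54065
Port Authority: $178,114.54065 × 0.0027 = $480.909259755
Ironvale Township: $178,114.54065 × 0.00269 = $479.1281143485
Greystone County: $178,114.54065 × 0.01219 = $2,171.2162505235
Total = $3,131.253624627

$3,131.25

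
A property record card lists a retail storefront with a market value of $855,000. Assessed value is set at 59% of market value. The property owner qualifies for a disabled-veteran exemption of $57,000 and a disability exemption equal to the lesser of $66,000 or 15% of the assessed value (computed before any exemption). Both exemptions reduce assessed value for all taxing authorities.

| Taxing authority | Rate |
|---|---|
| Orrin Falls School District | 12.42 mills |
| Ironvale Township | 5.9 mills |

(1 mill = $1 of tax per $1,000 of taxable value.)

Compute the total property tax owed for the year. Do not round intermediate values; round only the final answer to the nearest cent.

Assessed value = $855,000 × 0.59 = $504,450
Disability exemption = min($66,000, 15% × $504,450) = min($66,000, $75,667.5) = $66,000 (dollar cap binds)
Taxable value = $504,450 − $57,000 − $66,000 = $381,450
Orrin Falls School District: $381,450 × 0.01242 = $4,737.609
Ironvale Township: $381,450 × 0.0059 = $2,250.555
Total = $6,988.164

$6,988.16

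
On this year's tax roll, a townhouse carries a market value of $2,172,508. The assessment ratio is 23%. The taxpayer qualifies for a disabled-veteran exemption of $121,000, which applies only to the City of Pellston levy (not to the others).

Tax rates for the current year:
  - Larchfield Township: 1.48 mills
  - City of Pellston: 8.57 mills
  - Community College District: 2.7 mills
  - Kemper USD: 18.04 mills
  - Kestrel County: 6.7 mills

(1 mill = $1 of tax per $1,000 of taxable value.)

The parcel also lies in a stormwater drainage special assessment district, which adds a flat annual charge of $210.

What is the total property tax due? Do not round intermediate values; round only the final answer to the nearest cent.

Assessed value = $2,172,508 × 0.23 = $499,676.84
Larchfield Township: $499,676.84 × 0.00148 = $739.5217232
City of Pellston: ($499,676.84 − $121,000) × 0.00857 = $378,676.84 × 0.00857 = $3,245.2605188
Community College District: $499,676.84 × 0.0027 = $1,349.127468
Kemper USD: $499,676.84 × 0.01804 = $9,014.1701936
Kestrel County: $499,676.84 × 0.0067 = $3,347.834828
Levies subtotal = $17,695.9147316
Total = $17,695.9147316 + $210 = $17,905.9147316

$17,905.91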